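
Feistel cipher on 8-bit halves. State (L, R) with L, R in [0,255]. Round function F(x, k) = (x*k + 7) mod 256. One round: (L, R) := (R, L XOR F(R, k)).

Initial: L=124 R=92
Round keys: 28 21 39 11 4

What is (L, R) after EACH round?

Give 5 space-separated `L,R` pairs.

Answer: 92,107 107,146 146,46 46,147 147,125

Derivation:
Round 1 (k=28): L=92 R=107
Round 2 (k=21): L=107 R=146
Round 3 (k=39): L=146 R=46
Round 4 (k=11): L=46 R=147
Round 5 (k=4): L=147 R=125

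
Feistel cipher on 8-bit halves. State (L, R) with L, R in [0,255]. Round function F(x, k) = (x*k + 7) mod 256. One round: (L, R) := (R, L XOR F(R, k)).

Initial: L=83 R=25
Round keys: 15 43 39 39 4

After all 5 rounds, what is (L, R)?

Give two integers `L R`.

Round 1 (k=15): L=25 R=45
Round 2 (k=43): L=45 R=143
Round 3 (k=39): L=143 R=253
Round 4 (k=39): L=253 R=29
Round 5 (k=4): L=29 R=134

Answer: 29 134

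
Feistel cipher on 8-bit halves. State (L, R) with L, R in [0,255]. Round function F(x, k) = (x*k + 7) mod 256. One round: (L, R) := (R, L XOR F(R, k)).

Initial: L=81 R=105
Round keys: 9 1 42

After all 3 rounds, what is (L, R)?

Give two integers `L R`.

Round 1 (k=9): L=105 R=233
Round 2 (k=1): L=233 R=153
Round 3 (k=42): L=153 R=200

Answer: 153 200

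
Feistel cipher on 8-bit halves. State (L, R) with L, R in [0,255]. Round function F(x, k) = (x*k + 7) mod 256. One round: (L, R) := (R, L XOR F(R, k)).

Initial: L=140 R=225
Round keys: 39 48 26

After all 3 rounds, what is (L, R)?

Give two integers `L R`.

Answer: 134 97

Derivation:
Round 1 (k=39): L=225 R=194
Round 2 (k=48): L=194 R=134
Round 3 (k=26): L=134 R=97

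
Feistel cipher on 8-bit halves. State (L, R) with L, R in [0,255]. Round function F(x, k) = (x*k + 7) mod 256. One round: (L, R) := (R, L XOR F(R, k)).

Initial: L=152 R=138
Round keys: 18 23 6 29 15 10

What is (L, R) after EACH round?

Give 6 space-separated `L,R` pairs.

Round 1 (k=18): L=138 R=35
Round 2 (k=23): L=35 R=166
Round 3 (k=6): L=166 R=200
Round 4 (k=29): L=200 R=9
Round 5 (k=15): L=9 R=70
Round 6 (k=10): L=70 R=202

Answer: 138,35 35,166 166,200 200,9 9,70 70,202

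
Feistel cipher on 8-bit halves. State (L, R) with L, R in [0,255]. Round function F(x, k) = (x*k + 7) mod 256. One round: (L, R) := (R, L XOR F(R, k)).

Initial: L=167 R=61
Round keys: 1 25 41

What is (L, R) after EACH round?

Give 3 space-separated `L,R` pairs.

Answer: 61,227 227,15 15,141

Derivation:
Round 1 (k=1): L=61 R=227
Round 2 (k=25): L=227 R=15
Round 3 (k=41): L=15 R=141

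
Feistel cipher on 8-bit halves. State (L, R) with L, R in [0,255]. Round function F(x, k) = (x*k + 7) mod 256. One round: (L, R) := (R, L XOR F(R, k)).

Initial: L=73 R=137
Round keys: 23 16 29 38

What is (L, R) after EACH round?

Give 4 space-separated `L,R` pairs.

Round 1 (k=23): L=137 R=31
Round 2 (k=16): L=31 R=126
Round 3 (k=29): L=126 R=82
Round 4 (k=38): L=82 R=77

Answer: 137,31 31,126 126,82 82,77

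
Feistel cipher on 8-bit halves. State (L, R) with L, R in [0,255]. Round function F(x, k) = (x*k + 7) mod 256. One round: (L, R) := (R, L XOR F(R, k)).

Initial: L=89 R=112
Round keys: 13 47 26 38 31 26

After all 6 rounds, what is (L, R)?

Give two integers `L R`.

Answer: 0 111

Derivation:
Round 1 (k=13): L=112 R=238
Round 2 (k=47): L=238 R=201
Round 3 (k=26): L=201 R=159
Round 4 (k=38): L=159 R=104
Round 5 (k=31): L=104 R=0
Round 6 (k=26): L=0 R=111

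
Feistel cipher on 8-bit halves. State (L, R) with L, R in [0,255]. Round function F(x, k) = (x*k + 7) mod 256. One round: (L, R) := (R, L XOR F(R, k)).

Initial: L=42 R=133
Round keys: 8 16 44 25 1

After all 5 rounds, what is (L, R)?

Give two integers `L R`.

Round 1 (k=8): L=133 R=5
Round 2 (k=16): L=5 R=210
Round 3 (k=44): L=210 R=26
Round 4 (k=25): L=26 R=67
Round 5 (k=1): L=67 R=80

Answer: 67 80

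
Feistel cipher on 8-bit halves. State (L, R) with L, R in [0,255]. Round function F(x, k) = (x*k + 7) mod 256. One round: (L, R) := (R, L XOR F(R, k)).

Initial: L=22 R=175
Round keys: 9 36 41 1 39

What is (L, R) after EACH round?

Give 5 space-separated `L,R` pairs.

Round 1 (k=9): L=175 R=56
Round 2 (k=36): L=56 R=72
Round 3 (k=41): L=72 R=183
Round 4 (k=1): L=183 R=246
Round 5 (k=39): L=246 R=54

Answer: 175,56 56,72 72,183 183,246 246,54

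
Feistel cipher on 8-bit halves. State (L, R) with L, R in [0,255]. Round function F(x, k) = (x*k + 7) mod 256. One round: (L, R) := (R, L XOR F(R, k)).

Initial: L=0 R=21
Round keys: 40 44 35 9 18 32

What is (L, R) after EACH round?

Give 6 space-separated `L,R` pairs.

Round 1 (k=40): L=21 R=79
Round 2 (k=44): L=79 R=142
Round 3 (k=35): L=142 R=62
Round 4 (k=9): L=62 R=187
Round 5 (k=18): L=187 R=19
Round 6 (k=32): L=19 R=220

Answer: 21,79 79,142 142,62 62,187 187,19 19,220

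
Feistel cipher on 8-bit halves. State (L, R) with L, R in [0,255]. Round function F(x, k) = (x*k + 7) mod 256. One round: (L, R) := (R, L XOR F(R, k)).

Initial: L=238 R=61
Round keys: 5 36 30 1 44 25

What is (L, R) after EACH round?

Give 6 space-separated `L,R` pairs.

Answer: 61,214 214,34 34,213 213,254 254,122 122,15

Derivation:
Round 1 (k=5): L=61 R=214
Round 2 (k=36): L=214 R=34
Round 3 (k=30): L=34 R=213
Round 4 (k=1): L=213 R=254
Round 5 (k=44): L=254 R=122
Round 6 (k=25): L=122 R=15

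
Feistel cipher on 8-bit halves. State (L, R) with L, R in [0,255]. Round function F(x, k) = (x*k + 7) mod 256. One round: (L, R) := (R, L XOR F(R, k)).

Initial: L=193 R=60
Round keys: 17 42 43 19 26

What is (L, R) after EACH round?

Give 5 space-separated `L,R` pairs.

Answer: 60,194 194,231 231,22 22,78 78,229

Derivation:
Round 1 (k=17): L=60 R=194
Round 2 (k=42): L=194 R=231
Round 3 (k=43): L=231 R=22
Round 4 (k=19): L=22 R=78
Round 5 (k=26): L=78 R=229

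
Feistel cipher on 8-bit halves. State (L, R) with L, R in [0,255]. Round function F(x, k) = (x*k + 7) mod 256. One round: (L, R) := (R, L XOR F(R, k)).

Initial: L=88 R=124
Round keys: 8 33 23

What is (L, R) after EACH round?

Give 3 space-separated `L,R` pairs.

Answer: 124,191 191,218 218,34

Derivation:
Round 1 (k=8): L=124 R=191
Round 2 (k=33): L=191 R=218
Round 3 (k=23): L=218 R=34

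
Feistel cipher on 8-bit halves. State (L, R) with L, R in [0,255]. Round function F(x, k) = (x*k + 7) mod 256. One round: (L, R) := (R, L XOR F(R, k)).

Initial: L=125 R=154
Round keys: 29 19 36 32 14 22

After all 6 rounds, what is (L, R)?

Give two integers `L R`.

Answer: 196 241

Derivation:
Round 1 (k=29): L=154 R=4
Round 2 (k=19): L=4 R=201
Round 3 (k=36): L=201 R=79
Round 4 (k=32): L=79 R=46
Round 5 (k=14): L=46 R=196
Round 6 (k=22): L=196 R=241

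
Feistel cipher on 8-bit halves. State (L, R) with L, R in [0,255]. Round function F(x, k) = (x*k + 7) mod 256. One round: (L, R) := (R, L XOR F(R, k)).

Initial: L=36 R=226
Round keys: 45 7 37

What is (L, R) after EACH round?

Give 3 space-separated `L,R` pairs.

Answer: 226,229 229,168 168,170

Derivation:
Round 1 (k=45): L=226 R=229
Round 2 (k=7): L=229 R=168
Round 3 (k=37): L=168 R=170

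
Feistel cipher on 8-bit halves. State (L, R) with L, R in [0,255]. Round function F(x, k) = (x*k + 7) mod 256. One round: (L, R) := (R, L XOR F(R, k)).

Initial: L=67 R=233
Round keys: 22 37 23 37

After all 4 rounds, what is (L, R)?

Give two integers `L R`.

Round 1 (k=22): L=233 R=78
Round 2 (k=37): L=78 R=164
Round 3 (k=23): L=164 R=141
Round 4 (k=37): L=141 R=204

Answer: 141 204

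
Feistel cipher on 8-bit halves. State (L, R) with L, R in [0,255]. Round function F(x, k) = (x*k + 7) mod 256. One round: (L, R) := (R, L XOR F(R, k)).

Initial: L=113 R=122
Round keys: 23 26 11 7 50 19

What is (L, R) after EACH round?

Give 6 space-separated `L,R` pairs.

Answer: 122,140 140,69 69,114 114,96 96,181 181,22

Derivation:
Round 1 (k=23): L=122 R=140
Round 2 (k=26): L=140 R=69
Round 3 (k=11): L=69 R=114
Round 4 (k=7): L=114 R=96
Round 5 (k=50): L=96 R=181
Round 6 (k=19): L=181 R=22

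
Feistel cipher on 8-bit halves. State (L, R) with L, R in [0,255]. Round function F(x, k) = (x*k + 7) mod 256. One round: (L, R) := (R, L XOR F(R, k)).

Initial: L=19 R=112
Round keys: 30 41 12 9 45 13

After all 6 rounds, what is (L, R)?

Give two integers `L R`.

Answer: 135 247

Derivation:
Round 1 (k=30): L=112 R=52
Round 2 (k=41): L=52 R=43
Round 3 (k=12): L=43 R=63
Round 4 (k=9): L=63 R=21
Round 5 (k=45): L=21 R=135
Round 6 (k=13): L=135 R=247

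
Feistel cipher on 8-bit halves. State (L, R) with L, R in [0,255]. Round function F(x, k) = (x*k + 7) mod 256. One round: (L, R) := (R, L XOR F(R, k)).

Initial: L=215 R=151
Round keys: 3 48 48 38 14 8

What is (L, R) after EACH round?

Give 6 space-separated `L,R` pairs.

Round 1 (k=3): L=151 R=27
Round 2 (k=48): L=27 R=128
Round 3 (k=48): L=128 R=28
Round 4 (k=38): L=28 R=175
Round 5 (k=14): L=175 R=133
Round 6 (k=8): L=133 R=128

Answer: 151,27 27,128 128,28 28,175 175,133 133,128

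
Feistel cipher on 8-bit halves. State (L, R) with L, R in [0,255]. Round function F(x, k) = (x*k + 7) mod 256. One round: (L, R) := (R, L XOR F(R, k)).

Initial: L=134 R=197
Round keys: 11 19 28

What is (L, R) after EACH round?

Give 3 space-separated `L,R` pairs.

Answer: 197,248 248,170 170,103

Derivation:
Round 1 (k=11): L=197 R=248
Round 2 (k=19): L=248 R=170
Round 3 (k=28): L=170 R=103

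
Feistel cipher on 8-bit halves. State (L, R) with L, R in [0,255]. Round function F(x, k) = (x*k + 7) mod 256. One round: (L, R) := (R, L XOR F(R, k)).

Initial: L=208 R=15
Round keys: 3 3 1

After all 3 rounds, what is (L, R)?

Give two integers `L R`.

Round 1 (k=3): L=15 R=228
Round 2 (k=3): L=228 R=188
Round 3 (k=1): L=188 R=39

Answer: 188 39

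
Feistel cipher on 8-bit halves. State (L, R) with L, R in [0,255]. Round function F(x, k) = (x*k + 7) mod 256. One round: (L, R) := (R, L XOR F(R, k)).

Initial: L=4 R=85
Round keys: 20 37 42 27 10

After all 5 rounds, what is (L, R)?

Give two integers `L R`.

Answer: 186 201

Derivation:
Round 1 (k=20): L=85 R=175
Round 2 (k=37): L=175 R=7
Round 3 (k=42): L=7 R=130
Round 4 (k=27): L=130 R=186
Round 5 (k=10): L=186 R=201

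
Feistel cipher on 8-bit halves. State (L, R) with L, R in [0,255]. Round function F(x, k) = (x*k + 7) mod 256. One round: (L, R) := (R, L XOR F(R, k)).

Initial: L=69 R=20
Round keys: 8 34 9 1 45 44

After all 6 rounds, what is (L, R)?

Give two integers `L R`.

Answer: 15 135

Derivation:
Round 1 (k=8): L=20 R=226
Round 2 (k=34): L=226 R=31
Round 3 (k=9): L=31 R=252
Round 4 (k=1): L=252 R=28
Round 5 (k=45): L=28 R=15
Round 6 (k=44): L=15 R=135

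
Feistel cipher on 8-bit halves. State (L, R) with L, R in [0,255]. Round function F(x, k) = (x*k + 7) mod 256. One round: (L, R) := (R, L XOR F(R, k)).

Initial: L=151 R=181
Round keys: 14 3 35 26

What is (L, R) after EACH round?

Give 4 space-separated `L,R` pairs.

Round 1 (k=14): L=181 R=122
Round 2 (k=3): L=122 R=192
Round 3 (k=35): L=192 R=61
Round 4 (k=26): L=61 R=249

Answer: 181,122 122,192 192,61 61,249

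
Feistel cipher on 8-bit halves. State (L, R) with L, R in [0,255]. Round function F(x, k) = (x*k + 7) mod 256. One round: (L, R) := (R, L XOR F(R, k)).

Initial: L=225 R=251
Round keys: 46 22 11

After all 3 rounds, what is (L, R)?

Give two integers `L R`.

Answer: 124 155

Derivation:
Round 1 (k=46): L=251 R=192
Round 2 (k=22): L=192 R=124
Round 3 (k=11): L=124 R=155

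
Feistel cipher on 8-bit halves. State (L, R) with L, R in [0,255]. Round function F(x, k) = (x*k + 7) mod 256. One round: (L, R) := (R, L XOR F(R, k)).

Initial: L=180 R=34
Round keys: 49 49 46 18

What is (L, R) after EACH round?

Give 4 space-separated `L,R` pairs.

Answer: 34,61 61,150 150,198 198,101

Derivation:
Round 1 (k=49): L=34 R=61
Round 2 (k=49): L=61 R=150
Round 3 (k=46): L=150 R=198
Round 4 (k=18): L=198 R=101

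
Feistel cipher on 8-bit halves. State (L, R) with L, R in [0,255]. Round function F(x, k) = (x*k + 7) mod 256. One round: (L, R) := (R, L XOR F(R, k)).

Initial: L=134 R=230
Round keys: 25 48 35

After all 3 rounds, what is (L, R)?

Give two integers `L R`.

Answer: 241 1

Derivation:
Round 1 (k=25): L=230 R=251
Round 2 (k=48): L=251 R=241
Round 3 (k=35): L=241 R=1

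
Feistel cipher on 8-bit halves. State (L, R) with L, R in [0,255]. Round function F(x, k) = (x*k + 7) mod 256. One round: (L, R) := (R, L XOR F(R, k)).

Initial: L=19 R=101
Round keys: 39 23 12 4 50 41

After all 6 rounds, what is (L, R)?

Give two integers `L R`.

Answer: 141 80

Derivation:
Round 1 (k=39): L=101 R=121
Round 2 (k=23): L=121 R=131
Round 3 (k=12): L=131 R=82
Round 4 (k=4): L=82 R=204
Round 5 (k=50): L=204 R=141
Round 6 (k=41): L=141 R=80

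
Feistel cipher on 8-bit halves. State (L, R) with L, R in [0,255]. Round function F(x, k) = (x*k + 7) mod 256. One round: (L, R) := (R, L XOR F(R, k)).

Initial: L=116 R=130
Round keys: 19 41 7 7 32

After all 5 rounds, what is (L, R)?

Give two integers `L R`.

Round 1 (k=19): L=130 R=217
Round 2 (k=41): L=217 R=74
Round 3 (k=7): L=74 R=212
Round 4 (k=7): L=212 R=153
Round 5 (k=32): L=153 R=243

Answer: 153 243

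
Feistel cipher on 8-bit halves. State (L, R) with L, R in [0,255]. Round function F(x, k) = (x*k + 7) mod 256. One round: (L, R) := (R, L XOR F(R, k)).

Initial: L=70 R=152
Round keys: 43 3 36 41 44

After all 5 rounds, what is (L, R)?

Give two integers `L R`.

Round 1 (k=43): L=152 R=201
Round 2 (k=3): L=201 R=250
Round 3 (k=36): L=250 R=230
Round 4 (k=41): L=230 R=39
Round 5 (k=44): L=39 R=93

Answer: 39 93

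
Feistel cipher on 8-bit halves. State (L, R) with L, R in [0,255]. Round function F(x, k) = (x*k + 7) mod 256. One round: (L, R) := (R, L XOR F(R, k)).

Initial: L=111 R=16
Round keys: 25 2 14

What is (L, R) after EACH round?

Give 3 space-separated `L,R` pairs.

Answer: 16,248 248,231 231,81

Derivation:
Round 1 (k=25): L=16 R=248
Round 2 (k=2): L=248 R=231
Round 3 (k=14): L=231 R=81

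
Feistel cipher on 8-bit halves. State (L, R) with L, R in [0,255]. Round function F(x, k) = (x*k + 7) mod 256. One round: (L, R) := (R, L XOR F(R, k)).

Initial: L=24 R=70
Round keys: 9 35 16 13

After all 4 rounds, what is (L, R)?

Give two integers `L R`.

Answer: 98 145

Derivation:
Round 1 (k=9): L=70 R=101
Round 2 (k=35): L=101 R=144
Round 3 (k=16): L=144 R=98
Round 4 (k=13): L=98 R=145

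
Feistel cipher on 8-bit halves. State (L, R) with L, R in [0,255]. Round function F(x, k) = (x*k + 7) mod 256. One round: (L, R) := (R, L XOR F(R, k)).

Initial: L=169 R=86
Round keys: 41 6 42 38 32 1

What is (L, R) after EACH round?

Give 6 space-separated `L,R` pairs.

Round 1 (k=41): L=86 R=100
Round 2 (k=6): L=100 R=9
Round 3 (k=42): L=9 R=229
Round 4 (k=38): L=229 R=12
Round 5 (k=32): L=12 R=98
Round 6 (k=1): L=98 R=101

Answer: 86,100 100,9 9,229 229,12 12,98 98,101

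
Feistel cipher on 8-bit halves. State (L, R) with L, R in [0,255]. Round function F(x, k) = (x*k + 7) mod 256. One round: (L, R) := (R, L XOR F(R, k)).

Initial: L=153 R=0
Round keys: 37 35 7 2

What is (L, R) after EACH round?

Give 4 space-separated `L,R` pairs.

Answer: 0,158 158,161 161,240 240,70

Derivation:
Round 1 (k=37): L=0 R=158
Round 2 (k=35): L=158 R=161
Round 3 (k=7): L=161 R=240
Round 4 (k=2): L=240 R=70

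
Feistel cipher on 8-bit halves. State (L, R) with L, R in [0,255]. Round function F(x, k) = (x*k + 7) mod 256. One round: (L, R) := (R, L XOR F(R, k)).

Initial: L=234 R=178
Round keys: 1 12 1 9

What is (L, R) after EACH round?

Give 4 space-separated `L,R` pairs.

Round 1 (k=1): L=178 R=83
Round 2 (k=12): L=83 R=89
Round 3 (k=1): L=89 R=51
Round 4 (k=9): L=51 R=139

Answer: 178,83 83,89 89,51 51,139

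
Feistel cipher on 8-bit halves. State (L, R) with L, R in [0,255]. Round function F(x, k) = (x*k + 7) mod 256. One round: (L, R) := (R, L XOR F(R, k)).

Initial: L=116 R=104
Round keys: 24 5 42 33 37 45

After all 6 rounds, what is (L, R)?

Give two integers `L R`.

Answer: 52 98

Derivation:
Round 1 (k=24): L=104 R=179
Round 2 (k=5): L=179 R=238
Round 3 (k=42): L=238 R=160
Round 4 (k=33): L=160 R=73
Round 5 (k=37): L=73 R=52
Round 6 (k=45): L=52 R=98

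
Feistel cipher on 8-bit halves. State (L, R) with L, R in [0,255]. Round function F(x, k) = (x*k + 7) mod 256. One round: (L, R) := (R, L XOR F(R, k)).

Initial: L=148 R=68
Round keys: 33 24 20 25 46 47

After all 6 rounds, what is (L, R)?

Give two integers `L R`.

Answer: 203 4

Derivation:
Round 1 (k=33): L=68 R=95
Round 2 (k=24): L=95 R=171
Round 3 (k=20): L=171 R=60
Round 4 (k=25): L=60 R=72
Round 5 (k=46): L=72 R=203
Round 6 (k=47): L=203 R=4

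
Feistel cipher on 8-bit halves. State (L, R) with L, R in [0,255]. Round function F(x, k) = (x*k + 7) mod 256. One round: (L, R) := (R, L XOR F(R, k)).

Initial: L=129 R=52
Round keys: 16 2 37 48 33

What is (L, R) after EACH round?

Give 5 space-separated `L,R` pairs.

Answer: 52,198 198,167 167,236 236,224 224,11

Derivation:
Round 1 (k=16): L=52 R=198
Round 2 (k=2): L=198 R=167
Round 3 (k=37): L=167 R=236
Round 4 (k=48): L=236 R=224
Round 5 (k=33): L=224 R=11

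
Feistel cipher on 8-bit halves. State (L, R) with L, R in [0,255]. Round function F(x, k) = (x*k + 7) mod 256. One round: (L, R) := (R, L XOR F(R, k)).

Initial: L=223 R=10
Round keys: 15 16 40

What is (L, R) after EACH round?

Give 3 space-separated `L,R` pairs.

Answer: 10,66 66,45 45,77

Derivation:
Round 1 (k=15): L=10 R=66
Round 2 (k=16): L=66 R=45
Round 3 (k=40): L=45 R=77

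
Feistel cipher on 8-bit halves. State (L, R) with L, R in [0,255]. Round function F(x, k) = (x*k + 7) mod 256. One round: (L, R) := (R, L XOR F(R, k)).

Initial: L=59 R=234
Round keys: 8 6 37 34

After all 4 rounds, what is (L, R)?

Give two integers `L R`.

Answer: 204 122

Derivation:
Round 1 (k=8): L=234 R=108
Round 2 (k=6): L=108 R=101
Round 3 (k=37): L=101 R=204
Round 4 (k=34): L=204 R=122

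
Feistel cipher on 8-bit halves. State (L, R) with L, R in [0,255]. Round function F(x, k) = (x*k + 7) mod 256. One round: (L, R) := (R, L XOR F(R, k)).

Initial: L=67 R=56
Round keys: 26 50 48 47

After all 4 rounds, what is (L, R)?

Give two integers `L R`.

Answer: 163 99

Derivation:
Round 1 (k=26): L=56 R=244
Round 2 (k=50): L=244 R=151
Round 3 (k=48): L=151 R=163
Round 4 (k=47): L=163 R=99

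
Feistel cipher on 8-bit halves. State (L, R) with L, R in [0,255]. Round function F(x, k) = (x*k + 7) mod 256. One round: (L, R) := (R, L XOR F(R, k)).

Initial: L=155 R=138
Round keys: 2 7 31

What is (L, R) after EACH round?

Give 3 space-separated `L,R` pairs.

Answer: 138,128 128,13 13,26

Derivation:
Round 1 (k=2): L=138 R=128
Round 2 (k=7): L=128 R=13
Round 3 (k=31): L=13 R=26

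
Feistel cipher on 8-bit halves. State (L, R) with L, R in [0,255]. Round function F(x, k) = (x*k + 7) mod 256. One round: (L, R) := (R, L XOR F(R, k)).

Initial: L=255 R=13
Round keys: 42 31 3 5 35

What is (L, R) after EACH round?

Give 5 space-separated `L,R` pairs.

Round 1 (k=42): L=13 R=214
Round 2 (k=31): L=214 R=252
Round 3 (k=3): L=252 R=45
Round 4 (k=5): L=45 R=20
Round 5 (k=35): L=20 R=238

Answer: 13,214 214,252 252,45 45,20 20,238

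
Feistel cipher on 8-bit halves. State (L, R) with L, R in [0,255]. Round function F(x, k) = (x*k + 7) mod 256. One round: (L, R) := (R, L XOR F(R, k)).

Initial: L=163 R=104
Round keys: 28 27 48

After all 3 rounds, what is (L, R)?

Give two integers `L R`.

Round 1 (k=28): L=104 R=196
Round 2 (k=27): L=196 R=219
Round 3 (k=48): L=219 R=211

Answer: 219 211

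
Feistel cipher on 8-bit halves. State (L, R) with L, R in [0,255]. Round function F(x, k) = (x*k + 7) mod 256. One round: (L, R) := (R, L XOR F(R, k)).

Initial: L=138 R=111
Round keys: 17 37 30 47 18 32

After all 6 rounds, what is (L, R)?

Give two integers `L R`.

Round 1 (k=17): L=111 R=236
Round 2 (k=37): L=236 R=76
Round 3 (k=30): L=76 R=3
Round 4 (k=47): L=3 R=216
Round 5 (k=18): L=216 R=52
Round 6 (k=32): L=52 R=95

Answer: 52 95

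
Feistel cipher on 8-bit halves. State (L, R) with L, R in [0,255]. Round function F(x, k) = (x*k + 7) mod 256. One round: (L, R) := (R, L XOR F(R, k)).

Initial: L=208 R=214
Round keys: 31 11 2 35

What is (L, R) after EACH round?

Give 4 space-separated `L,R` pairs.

Round 1 (k=31): L=214 R=33
Round 2 (k=11): L=33 R=164
Round 3 (k=2): L=164 R=110
Round 4 (k=35): L=110 R=181

Answer: 214,33 33,164 164,110 110,181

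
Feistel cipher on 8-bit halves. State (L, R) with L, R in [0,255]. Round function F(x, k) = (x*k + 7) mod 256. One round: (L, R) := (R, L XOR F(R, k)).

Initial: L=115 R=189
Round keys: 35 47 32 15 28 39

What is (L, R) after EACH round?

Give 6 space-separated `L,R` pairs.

Round 1 (k=35): L=189 R=173
Round 2 (k=47): L=173 R=119
Round 3 (k=32): L=119 R=74
Round 4 (k=15): L=74 R=42
Round 5 (k=28): L=42 R=213
Round 6 (k=39): L=213 R=80

Answer: 189,173 173,119 119,74 74,42 42,213 213,80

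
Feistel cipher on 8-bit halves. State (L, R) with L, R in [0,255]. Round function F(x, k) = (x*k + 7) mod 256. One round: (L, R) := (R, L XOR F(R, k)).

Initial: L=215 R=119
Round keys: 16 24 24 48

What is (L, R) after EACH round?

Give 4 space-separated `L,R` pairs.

Answer: 119,160 160,112 112,39 39,39

Derivation:
Round 1 (k=16): L=119 R=160
Round 2 (k=24): L=160 R=112
Round 3 (k=24): L=112 R=39
Round 4 (k=48): L=39 R=39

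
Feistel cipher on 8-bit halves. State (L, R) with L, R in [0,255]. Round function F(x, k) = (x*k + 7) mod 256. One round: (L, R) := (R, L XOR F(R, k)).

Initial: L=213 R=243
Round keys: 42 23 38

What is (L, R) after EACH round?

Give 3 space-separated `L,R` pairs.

Answer: 243,48 48,164 164,111

Derivation:
Round 1 (k=42): L=243 R=48
Round 2 (k=23): L=48 R=164
Round 3 (k=38): L=164 R=111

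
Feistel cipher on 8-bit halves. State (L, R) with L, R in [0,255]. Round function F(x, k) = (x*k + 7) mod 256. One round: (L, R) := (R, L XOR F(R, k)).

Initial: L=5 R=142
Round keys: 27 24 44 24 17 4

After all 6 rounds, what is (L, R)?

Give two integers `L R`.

Round 1 (k=27): L=142 R=4
Round 2 (k=24): L=4 R=233
Round 3 (k=44): L=233 R=23
Round 4 (k=24): L=23 R=198
Round 5 (k=17): L=198 R=58
Round 6 (k=4): L=58 R=41

Answer: 58 41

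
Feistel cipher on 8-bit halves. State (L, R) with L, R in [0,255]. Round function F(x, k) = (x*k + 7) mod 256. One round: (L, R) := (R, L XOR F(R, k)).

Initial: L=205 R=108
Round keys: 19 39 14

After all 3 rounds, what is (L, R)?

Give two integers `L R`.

Round 1 (k=19): L=108 R=198
Round 2 (k=39): L=198 R=93
Round 3 (k=14): L=93 R=219

Answer: 93 219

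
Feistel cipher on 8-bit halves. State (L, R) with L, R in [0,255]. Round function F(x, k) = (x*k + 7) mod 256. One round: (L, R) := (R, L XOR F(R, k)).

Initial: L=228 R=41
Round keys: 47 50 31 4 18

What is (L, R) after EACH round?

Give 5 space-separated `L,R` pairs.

Answer: 41,106 106,146 146,223 223,17 17,230

Derivation:
Round 1 (k=47): L=41 R=106
Round 2 (k=50): L=106 R=146
Round 3 (k=31): L=146 R=223
Round 4 (k=4): L=223 R=17
Round 5 (k=18): L=17 R=230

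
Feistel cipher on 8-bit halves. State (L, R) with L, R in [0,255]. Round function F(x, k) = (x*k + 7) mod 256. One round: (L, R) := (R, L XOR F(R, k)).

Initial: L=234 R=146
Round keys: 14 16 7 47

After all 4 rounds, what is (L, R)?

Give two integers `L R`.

Answer: 195 209

Derivation:
Round 1 (k=14): L=146 R=233
Round 2 (k=16): L=233 R=5
Round 3 (k=7): L=5 R=195
Round 4 (k=47): L=195 R=209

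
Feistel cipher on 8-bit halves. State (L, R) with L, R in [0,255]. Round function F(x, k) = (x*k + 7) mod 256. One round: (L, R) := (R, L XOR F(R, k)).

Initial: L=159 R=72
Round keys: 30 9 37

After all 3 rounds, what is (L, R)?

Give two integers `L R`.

Round 1 (k=30): L=72 R=232
Round 2 (k=9): L=232 R=103
Round 3 (k=37): L=103 R=2

Answer: 103 2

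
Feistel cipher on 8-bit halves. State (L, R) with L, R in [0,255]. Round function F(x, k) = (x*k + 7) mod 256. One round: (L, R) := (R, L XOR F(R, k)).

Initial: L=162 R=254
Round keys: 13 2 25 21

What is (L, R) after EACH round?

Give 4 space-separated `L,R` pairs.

Answer: 254,79 79,91 91,165 165,203

Derivation:
Round 1 (k=13): L=254 R=79
Round 2 (k=2): L=79 R=91
Round 3 (k=25): L=91 R=165
Round 4 (k=21): L=165 R=203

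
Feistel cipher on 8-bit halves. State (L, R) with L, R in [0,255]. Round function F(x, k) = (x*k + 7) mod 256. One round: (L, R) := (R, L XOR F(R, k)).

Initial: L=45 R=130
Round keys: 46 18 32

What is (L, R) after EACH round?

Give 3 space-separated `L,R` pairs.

Answer: 130,78 78,1 1,105

Derivation:
Round 1 (k=46): L=130 R=78
Round 2 (k=18): L=78 R=1
Round 3 (k=32): L=1 R=105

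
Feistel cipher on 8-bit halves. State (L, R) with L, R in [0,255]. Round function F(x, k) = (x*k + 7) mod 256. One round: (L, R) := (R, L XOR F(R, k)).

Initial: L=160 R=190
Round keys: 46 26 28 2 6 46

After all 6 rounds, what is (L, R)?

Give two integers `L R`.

Round 1 (k=46): L=190 R=139
Round 2 (k=26): L=139 R=155
Round 3 (k=28): L=155 R=112
Round 4 (k=2): L=112 R=124
Round 5 (k=6): L=124 R=159
Round 6 (k=46): L=159 R=229

Answer: 159 229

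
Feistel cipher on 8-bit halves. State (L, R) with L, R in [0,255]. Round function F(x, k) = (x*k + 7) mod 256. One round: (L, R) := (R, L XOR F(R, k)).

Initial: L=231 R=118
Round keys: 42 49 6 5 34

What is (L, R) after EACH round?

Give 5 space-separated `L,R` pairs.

Round 1 (k=42): L=118 R=132
Round 2 (k=49): L=132 R=61
Round 3 (k=6): L=61 R=241
Round 4 (k=5): L=241 R=129
Round 5 (k=34): L=129 R=216

Answer: 118,132 132,61 61,241 241,129 129,216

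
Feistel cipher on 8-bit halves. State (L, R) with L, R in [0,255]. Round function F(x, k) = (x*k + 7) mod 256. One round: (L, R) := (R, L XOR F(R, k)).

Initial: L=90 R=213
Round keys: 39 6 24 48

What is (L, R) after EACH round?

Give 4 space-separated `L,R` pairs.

Answer: 213,32 32,18 18,151 151,69

Derivation:
Round 1 (k=39): L=213 R=32
Round 2 (k=6): L=32 R=18
Round 3 (k=24): L=18 R=151
Round 4 (k=48): L=151 R=69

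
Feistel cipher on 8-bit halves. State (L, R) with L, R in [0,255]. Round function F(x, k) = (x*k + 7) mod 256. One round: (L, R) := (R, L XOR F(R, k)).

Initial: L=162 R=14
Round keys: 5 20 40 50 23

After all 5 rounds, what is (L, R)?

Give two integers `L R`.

Round 1 (k=5): L=14 R=239
Round 2 (k=20): L=239 R=189
Round 3 (k=40): L=189 R=96
Round 4 (k=50): L=96 R=122
Round 5 (k=23): L=122 R=157

Answer: 122 157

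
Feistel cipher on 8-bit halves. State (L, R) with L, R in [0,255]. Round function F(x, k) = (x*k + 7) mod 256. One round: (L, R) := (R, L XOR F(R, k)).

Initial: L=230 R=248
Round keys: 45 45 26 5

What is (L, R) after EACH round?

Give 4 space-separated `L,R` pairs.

Round 1 (k=45): L=248 R=121
Round 2 (k=45): L=121 R=180
Round 3 (k=26): L=180 R=54
Round 4 (k=5): L=54 R=161

Answer: 248,121 121,180 180,54 54,161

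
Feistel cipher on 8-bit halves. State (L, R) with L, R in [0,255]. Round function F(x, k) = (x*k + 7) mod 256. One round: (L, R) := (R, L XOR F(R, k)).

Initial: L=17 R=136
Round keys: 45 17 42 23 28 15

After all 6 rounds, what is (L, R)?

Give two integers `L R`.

Answer: 196 246

Derivation:
Round 1 (k=45): L=136 R=254
Round 2 (k=17): L=254 R=109
Round 3 (k=42): L=109 R=23
Round 4 (k=23): L=23 R=117
Round 5 (k=28): L=117 R=196
Round 6 (k=15): L=196 R=246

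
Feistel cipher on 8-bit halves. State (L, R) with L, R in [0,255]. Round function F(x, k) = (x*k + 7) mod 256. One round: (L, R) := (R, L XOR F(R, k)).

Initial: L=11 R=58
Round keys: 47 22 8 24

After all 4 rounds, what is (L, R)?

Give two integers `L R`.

Answer: 41 174

Derivation:
Round 1 (k=47): L=58 R=166
Round 2 (k=22): L=166 R=113
Round 3 (k=8): L=113 R=41
Round 4 (k=24): L=41 R=174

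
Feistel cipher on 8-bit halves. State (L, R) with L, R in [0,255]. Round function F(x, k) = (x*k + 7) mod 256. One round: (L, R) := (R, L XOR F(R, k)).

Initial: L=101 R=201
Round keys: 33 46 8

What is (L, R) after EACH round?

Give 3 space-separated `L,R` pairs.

Answer: 201,149 149,4 4,178

Derivation:
Round 1 (k=33): L=201 R=149
Round 2 (k=46): L=149 R=4
Round 3 (k=8): L=4 R=178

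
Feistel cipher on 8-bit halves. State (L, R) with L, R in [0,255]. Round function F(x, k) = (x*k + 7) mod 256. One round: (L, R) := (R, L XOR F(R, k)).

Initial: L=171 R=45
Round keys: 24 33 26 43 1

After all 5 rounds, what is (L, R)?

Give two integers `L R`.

Answer: 210 206

Derivation:
Round 1 (k=24): L=45 R=148
Round 2 (k=33): L=148 R=54
Round 3 (k=26): L=54 R=23
Round 4 (k=43): L=23 R=210
Round 5 (k=1): L=210 R=206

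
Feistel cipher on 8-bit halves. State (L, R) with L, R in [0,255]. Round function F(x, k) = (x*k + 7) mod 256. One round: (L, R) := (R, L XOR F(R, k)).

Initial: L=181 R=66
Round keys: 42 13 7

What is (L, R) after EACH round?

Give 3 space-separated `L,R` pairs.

Round 1 (k=42): L=66 R=110
Round 2 (k=13): L=110 R=223
Round 3 (k=7): L=223 R=78

Answer: 66,110 110,223 223,78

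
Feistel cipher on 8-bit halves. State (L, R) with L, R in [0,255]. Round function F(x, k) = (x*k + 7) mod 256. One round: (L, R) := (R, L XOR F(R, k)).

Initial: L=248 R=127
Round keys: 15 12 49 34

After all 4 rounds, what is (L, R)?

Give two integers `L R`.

Answer: 127 157

Derivation:
Round 1 (k=15): L=127 R=128
Round 2 (k=12): L=128 R=120
Round 3 (k=49): L=120 R=127
Round 4 (k=34): L=127 R=157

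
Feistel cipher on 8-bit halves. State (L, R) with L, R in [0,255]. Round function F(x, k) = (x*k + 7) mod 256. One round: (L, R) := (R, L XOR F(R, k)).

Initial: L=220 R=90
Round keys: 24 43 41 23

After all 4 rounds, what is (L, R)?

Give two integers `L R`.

Round 1 (k=24): L=90 R=171
Round 2 (k=43): L=171 R=154
Round 3 (k=41): L=154 R=26
Round 4 (k=23): L=26 R=199

Answer: 26 199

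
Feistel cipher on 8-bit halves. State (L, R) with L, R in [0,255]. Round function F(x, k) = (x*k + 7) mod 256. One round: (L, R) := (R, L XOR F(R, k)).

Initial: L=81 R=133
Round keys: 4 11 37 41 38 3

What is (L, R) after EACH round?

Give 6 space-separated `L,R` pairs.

Answer: 133,74 74,176 176,61 61,124 124,82 82,129

Derivation:
Round 1 (k=4): L=133 R=74
Round 2 (k=11): L=74 R=176
Round 3 (k=37): L=176 R=61
Round 4 (k=41): L=61 R=124
Round 5 (k=38): L=124 R=82
Round 6 (k=3): L=82 R=129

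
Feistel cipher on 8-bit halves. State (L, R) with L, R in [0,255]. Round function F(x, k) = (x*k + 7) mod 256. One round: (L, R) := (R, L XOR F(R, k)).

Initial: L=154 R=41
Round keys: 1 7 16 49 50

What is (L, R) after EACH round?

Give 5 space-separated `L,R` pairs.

Round 1 (k=1): L=41 R=170
Round 2 (k=7): L=170 R=132
Round 3 (k=16): L=132 R=237
Round 4 (k=49): L=237 R=224
Round 5 (k=50): L=224 R=42

Answer: 41,170 170,132 132,237 237,224 224,42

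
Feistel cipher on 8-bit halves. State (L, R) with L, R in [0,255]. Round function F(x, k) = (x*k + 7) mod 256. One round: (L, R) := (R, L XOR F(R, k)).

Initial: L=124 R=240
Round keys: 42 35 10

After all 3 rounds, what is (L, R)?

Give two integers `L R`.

Answer: 72 204

Derivation:
Round 1 (k=42): L=240 R=27
Round 2 (k=35): L=27 R=72
Round 3 (k=10): L=72 R=204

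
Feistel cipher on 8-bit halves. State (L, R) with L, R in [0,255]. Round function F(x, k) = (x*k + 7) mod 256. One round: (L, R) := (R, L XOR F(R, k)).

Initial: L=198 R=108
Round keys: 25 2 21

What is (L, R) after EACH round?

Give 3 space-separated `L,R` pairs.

Round 1 (k=25): L=108 R=85
Round 2 (k=2): L=85 R=221
Round 3 (k=21): L=221 R=125

Answer: 108,85 85,221 221,125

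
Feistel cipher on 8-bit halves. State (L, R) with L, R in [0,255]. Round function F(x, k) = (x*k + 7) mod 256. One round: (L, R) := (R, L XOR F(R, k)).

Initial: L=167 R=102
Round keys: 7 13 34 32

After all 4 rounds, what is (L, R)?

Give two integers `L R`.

Answer: 91 4

Derivation:
Round 1 (k=7): L=102 R=118
Round 2 (k=13): L=118 R=99
Round 3 (k=34): L=99 R=91
Round 4 (k=32): L=91 R=4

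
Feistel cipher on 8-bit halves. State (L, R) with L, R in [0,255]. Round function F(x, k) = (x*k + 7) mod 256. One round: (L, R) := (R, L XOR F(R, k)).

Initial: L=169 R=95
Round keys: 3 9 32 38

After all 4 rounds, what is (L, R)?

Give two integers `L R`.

Answer: 234 96

Derivation:
Round 1 (k=3): L=95 R=141
Round 2 (k=9): L=141 R=163
Round 3 (k=32): L=163 R=234
Round 4 (k=38): L=234 R=96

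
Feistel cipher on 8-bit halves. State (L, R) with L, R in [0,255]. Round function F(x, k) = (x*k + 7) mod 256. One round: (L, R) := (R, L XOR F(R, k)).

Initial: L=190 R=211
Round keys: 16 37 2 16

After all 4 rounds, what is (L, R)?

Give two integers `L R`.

Round 1 (k=16): L=211 R=137
Round 2 (k=37): L=137 R=7
Round 3 (k=2): L=7 R=156
Round 4 (k=16): L=156 R=192

Answer: 156 192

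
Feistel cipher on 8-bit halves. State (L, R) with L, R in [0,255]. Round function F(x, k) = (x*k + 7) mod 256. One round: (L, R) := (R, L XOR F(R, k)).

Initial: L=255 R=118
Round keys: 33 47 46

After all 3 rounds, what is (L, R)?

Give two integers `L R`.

Round 1 (k=33): L=118 R=194
Round 2 (k=47): L=194 R=211
Round 3 (k=46): L=211 R=51

Answer: 211 51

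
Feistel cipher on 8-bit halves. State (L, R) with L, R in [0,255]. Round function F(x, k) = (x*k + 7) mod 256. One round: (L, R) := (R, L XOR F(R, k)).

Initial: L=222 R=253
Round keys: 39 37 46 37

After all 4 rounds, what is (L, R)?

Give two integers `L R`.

Answer: 231 148

Derivation:
Round 1 (k=39): L=253 R=76
Round 2 (k=37): L=76 R=254
Round 3 (k=46): L=254 R=231
Round 4 (k=37): L=231 R=148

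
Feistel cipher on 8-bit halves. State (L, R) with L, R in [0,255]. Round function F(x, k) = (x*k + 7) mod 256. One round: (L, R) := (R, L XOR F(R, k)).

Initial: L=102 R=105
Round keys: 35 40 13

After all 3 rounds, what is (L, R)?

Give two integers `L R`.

Round 1 (k=35): L=105 R=4
Round 2 (k=40): L=4 R=206
Round 3 (k=13): L=206 R=121

Answer: 206 121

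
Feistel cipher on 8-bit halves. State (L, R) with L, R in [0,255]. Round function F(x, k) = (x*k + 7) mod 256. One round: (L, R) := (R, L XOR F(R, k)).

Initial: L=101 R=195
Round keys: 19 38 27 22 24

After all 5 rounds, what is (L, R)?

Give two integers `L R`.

Round 1 (k=19): L=195 R=229
Round 2 (k=38): L=229 R=198
Round 3 (k=27): L=198 R=12
Round 4 (k=22): L=12 R=201
Round 5 (k=24): L=201 R=211

Answer: 201 211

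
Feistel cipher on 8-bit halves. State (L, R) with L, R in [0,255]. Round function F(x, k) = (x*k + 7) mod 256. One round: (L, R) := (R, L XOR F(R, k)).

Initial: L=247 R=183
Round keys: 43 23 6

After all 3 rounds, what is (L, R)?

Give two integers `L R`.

Round 1 (k=43): L=183 R=51
Round 2 (k=23): L=51 R=43
Round 3 (k=6): L=43 R=58

Answer: 43 58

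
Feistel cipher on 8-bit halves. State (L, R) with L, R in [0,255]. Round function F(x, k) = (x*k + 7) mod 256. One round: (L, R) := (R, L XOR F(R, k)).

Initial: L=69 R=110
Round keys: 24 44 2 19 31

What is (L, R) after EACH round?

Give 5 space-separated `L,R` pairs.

Round 1 (k=24): L=110 R=18
Round 2 (k=44): L=18 R=113
Round 3 (k=2): L=113 R=251
Round 4 (k=19): L=251 R=217
Round 5 (k=31): L=217 R=181

Answer: 110,18 18,113 113,251 251,217 217,181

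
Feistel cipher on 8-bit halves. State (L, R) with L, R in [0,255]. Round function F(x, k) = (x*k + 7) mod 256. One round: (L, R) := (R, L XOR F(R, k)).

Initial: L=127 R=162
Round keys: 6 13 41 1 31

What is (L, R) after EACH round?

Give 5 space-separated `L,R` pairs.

Round 1 (k=6): L=162 R=172
Round 2 (k=13): L=172 R=97
Round 3 (k=41): L=97 R=60
Round 4 (k=1): L=60 R=34
Round 5 (k=31): L=34 R=25

Answer: 162,172 172,97 97,60 60,34 34,25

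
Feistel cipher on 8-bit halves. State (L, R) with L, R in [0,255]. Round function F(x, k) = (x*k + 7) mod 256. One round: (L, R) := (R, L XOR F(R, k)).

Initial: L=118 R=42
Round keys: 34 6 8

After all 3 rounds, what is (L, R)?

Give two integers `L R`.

Answer: 191 18

Derivation:
Round 1 (k=34): L=42 R=237
Round 2 (k=6): L=237 R=191
Round 3 (k=8): L=191 R=18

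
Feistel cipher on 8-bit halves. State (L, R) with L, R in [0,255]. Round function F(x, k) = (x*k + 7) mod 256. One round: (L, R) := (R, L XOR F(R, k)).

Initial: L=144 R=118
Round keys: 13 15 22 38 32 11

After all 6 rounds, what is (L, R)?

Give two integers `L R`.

Round 1 (k=13): L=118 R=149
Round 2 (k=15): L=149 R=180
Round 3 (k=22): L=180 R=234
Round 4 (k=38): L=234 R=119
Round 5 (k=32): L=119 R=13
Round 6 (k=11): L=13 R=225

Answer: 13 225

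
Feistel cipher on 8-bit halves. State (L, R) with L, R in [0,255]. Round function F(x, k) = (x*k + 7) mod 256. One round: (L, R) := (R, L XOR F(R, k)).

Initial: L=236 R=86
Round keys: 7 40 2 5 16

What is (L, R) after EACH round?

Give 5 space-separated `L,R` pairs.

Answer: 86,141 141,89 89,52 52,82 82,19

Derivation:
Round 1 (k=7): L=86 R=141
Round 2 (k=40): L=141 R=89
Round 3 (k=2): L=89 R=52
Round 4 (k=5): L=52 R=82
Round 5 (k=16): L=82 R=19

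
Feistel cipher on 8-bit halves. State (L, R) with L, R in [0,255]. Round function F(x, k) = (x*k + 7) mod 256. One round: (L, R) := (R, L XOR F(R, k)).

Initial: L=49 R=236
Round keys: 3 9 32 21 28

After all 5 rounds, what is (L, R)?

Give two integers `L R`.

Answer: 149 14

Derivation:
Round 1 (k=3): L=236 R=250
Round 2 (k=9): L=250 R=61
Round 3 (k=32): L=61 R=93
Round 4 (k=21): L=93 R=149
Round 5 (k=28): L=149 R=14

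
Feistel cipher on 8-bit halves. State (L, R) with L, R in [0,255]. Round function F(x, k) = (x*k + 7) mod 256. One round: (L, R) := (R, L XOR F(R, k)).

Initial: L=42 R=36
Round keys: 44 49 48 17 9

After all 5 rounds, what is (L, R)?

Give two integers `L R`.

Round 1 (k=44): L=36 R=29
Round 2 (k=49): L=29 R=176
Round 3 (k=48): L=176 R=26
Round 4 (k=17): L=26 R=113
Round 5 (k=9): L=113 R=26

Answer: 113 26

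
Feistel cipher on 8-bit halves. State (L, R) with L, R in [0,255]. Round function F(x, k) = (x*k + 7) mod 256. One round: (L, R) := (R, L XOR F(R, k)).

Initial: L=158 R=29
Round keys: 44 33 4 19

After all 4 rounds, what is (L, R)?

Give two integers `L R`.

Answer: 246 16

Derivation:
Round 1 (k=44): L=29 R=157
Round 2 (k=33): L=157 R=89
Round 3 (k=4): L=89 R=246
Round 4 (k=19): L=246 R=16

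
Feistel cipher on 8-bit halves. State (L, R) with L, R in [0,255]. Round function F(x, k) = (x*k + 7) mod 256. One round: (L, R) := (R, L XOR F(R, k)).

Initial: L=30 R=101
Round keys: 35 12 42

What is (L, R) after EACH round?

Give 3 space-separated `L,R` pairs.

Answer: 101,200 200,2 2,147

Derivation:
Round 1 (k=35): L=101 R=200
Round 2 (k=12): L=200 R=2
Round 3 (k=42): L=2 R=147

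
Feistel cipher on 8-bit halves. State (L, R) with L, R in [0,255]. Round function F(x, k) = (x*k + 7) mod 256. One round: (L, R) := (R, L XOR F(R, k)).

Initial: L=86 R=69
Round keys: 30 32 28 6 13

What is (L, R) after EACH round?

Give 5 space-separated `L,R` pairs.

Answer: 69,75 75,34 34,244 244,157 157,244

Derivation:
Round 1 (k=30): L=69 R=75
Round 2 (k=32): L=75 R=34
Round 3 (k=28): L=34 R=244
Round 4 (k=6): L=244 R=157
Round 5 (k=13): L=157 R=244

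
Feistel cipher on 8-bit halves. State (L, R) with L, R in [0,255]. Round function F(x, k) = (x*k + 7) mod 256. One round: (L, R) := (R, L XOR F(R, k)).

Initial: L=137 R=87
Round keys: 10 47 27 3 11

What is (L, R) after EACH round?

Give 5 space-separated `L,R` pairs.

Answer: 87,228 228,180 180,231 231,8 8,184

Derivation:
Round 1 (k=10): L=87 R=228
Round 2 (k=47): L=228 R=180
Round 3 (k=27): L=180 R=231
Round 4 (k=3): L=231 R=8
Round 5 (k=11): L=8 R=184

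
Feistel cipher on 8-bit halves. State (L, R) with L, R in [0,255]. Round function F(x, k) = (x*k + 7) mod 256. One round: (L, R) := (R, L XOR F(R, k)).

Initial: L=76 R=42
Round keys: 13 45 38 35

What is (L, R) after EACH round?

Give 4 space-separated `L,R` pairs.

Round 1 (k=13): L=42 R=101
Round 2 (k=45): L=101 R=226
Round 3 (k=38): L=226 R=246
Round 4 (k=35): L=246 R=75

Answer: 42,101 101,226 226,246 246,75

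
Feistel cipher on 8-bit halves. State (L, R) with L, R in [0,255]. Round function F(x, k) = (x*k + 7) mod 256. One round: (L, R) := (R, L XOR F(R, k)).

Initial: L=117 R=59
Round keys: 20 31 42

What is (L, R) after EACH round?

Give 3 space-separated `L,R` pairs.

Answer: 59,214 214,202 202,253

Derivation:
Round 1 (k=20): L=59 R=214
Round 2 (k=31): L=214 R=202
Round 3 (k=42): L=202 R=253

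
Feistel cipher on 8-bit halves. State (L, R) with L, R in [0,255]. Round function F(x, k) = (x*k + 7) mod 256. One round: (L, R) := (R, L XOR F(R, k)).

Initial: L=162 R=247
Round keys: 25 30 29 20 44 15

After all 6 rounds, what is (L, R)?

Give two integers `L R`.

Round 1 (k=25): L=247 R=132
Round 2 (k=30): L=132 R=136
Round 3 (k=29): L=136 R=235
Round 4 (k=20): L=235 R=235
Round 5 (k=44): L=235 R=128
Round 6 (k=15): L=128 R=108

Answer: 128 108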